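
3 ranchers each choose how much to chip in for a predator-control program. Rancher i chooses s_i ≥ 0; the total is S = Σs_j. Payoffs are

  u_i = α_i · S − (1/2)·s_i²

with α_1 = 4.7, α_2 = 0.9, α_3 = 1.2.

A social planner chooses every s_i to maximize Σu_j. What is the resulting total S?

Planner FOC: ∂(Σu_j)/∂s_i = (Σα_j) − s_i = 0, so s_i^SO = Σα_j = 6.8 for every i; S^SO = 20.4.

20.4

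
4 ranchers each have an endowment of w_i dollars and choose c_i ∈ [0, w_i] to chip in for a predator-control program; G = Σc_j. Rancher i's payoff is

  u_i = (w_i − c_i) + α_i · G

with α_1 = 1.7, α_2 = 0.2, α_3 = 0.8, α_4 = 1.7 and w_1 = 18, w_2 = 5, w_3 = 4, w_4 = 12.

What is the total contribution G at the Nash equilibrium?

30

∂u_i/∂c_i = α_i − 1, so rancher i contributes w_i if α_i > 1, else 0.
α_i > 1 for i ∈ {1, 4}; NE contributions (18, 0, 0, 12), G = 30.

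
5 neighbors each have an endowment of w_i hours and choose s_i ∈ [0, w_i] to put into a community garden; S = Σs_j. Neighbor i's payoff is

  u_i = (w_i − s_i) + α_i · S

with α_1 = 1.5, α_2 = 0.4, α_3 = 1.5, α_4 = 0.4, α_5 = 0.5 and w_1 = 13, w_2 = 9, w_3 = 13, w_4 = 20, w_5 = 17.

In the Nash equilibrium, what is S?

∂u_i/∂s_i = α_i − 1, so neighbor i contributes w_i if α_i > 1, else 0.
α_i > 1 for i ∈ {1, 3}; NE contributions (13, 0, 13, 0, 0), S = 26.

26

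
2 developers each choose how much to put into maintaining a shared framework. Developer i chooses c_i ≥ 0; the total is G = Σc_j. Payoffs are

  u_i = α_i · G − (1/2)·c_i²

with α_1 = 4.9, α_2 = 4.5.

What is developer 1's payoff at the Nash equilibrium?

Developer i's FOC: ∂u_i/∂c_i = α_i − c_i = 0, so c_i* = α_i.
NE contributions = (4.9, 4.5); G = 9.4.
u_1 = α_1·G − ½·(c_1)² = 4.9·9.4 − ½·4.9² = 34.055.

34.055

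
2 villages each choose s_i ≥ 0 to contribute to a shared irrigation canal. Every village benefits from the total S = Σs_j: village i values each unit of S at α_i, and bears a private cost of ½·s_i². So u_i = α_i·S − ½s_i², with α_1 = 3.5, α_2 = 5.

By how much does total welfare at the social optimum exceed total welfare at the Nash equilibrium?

Village i's FOC: ∂u_i/∂s_i = α_i − s_i = 0, so s_i* = α_i.
NE contributions = (3.5, 5); S = 8.5.
W^NE = (Σα)·S − ½Σα_i² = 8.5² − ½·37.25 = 53.625.
Planner sets s_i = Σα_j = 8.5 for every i, so S^SO = 2·8.5 = 17.
W^SO = (Σα)·S^SO − ½·2·(Σα)² = (2/2)·8.5² = 72.25.
Deadweight loss = W^SO − W^NE = 18.625.

18.625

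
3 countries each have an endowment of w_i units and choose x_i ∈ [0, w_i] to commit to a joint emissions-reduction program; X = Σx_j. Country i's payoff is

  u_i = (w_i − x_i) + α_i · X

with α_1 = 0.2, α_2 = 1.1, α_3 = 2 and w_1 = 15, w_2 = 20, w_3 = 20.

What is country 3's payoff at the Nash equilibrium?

80

∂u_i/∂x_i = α_i − 1, so country i contributes w_i if α_i > 1, else 0.
α_i > 1 for i ∈ {2, 3}; NE contributions (0, 20, 20), X = 40.
u_3 = (20 − 20) + 2·40 = 80.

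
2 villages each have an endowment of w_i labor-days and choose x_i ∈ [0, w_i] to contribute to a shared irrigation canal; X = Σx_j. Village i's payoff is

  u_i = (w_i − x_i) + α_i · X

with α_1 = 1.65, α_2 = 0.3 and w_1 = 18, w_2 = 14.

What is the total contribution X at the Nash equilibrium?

18

∂u_i/∂x_i = α_i − 1, so village i contributes w_i if α_i > 1, else 0.
α_i > 1 for i ∈ {1}; NE contributions (18, 0), X = 18.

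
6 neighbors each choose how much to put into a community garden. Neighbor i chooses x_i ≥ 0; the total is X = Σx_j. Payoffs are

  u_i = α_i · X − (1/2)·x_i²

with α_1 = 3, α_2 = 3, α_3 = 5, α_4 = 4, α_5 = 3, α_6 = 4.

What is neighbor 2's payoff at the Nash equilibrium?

61.5

Neighbor i's FOC: ∂u_i/∂x_i = α_i − x_i = 0, so x_i* = α_i.
NE contributions = (3, 3, 5, 4, 3, 4); X = 22.
u_2 = α_2·X − ½·(x_2)² = 3·22 − ½·3² = 61.5.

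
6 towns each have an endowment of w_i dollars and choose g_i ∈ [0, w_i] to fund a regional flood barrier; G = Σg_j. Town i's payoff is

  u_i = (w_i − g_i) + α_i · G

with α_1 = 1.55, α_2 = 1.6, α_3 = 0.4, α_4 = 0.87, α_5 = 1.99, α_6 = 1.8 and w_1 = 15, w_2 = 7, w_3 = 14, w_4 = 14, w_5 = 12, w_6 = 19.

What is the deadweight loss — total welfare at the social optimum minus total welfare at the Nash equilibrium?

∂u_i/∂g_i = α_i − 1, so town i contributes w_i if α_i > 1, else 0.
α_i > 1 for i ∈ {1, 2, 5, 6}; NE contributions (15, 7, 0, 0, 12, 19), G = 53.
W^NE = Σw_i − G^NE + (Σα_i)·G^NE = 81 + 7.21·53 = 463.13.
Planner: ∂(Σu_j)/∂g_i = Σα_j − 1 = 7.21 > 0, so everyone contributes w_i; G^SO = 81, W^SO = 81 + 7.21·81 = 665.01.
Deadweight loss = 201.88.

201.88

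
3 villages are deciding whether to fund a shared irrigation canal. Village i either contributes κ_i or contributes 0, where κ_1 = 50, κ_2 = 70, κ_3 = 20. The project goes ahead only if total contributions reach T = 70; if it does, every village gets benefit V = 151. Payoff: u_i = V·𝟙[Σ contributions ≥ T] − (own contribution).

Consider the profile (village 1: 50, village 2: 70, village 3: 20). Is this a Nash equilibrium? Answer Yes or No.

Total = 140 ≥ 70: provided.
Village 1 (pledges 50, payoff 101): dropping to 0 → total 90, payoff 151. Profitable deviation.

No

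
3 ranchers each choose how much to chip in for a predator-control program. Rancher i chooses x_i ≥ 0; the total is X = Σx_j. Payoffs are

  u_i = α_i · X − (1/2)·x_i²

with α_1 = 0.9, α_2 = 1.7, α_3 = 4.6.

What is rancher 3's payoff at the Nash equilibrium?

22.54

Rancher i's FOC: ∂u_i/∂x_i = α_i − x_i = 0, so x_i* = α_i.
NE contributions = (0.9, 1.7, 4.6); X = 7.2.
u_3 = α_3·X − ½·(x_3)² = 4.6·7.2 − ½·4.6² = 22.54.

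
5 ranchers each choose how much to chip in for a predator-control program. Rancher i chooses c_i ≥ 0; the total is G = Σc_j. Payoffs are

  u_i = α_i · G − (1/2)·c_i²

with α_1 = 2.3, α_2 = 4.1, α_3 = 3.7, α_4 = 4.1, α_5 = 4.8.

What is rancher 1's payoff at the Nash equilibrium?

41.055

Rancher i's FOC: ∂u_i/∂c_i = α_i − c_i = 0, so c_i* = α_i.
NE contributions = (2.3, 4.1, 3.7, 4.1, 4.8); G = 19.
u_1 = α_1·G − ½·(c_1)² = 2.3·19 − ½·2.3² = 41.055.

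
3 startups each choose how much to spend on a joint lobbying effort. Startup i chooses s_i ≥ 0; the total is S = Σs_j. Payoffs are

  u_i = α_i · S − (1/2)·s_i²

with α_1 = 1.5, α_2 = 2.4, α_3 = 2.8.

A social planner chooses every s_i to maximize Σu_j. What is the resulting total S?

20.1

Planner FOC: ∂(Σu_j)/∂s_i = (Σα_j) − s_i = 0, so s_i^SO = Σα_j = 6.7 for every i; S^SO = 20.1.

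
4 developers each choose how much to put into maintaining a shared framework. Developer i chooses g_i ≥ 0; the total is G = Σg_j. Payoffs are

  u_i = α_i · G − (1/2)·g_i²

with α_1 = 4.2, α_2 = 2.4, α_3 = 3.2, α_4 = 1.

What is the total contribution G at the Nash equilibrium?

10.8

Developer i's FOC: ∂u_i/∂g_i = α_i − g_i = 0, so g_i* = α_i.
NE contributions = (4.2, 2.4, 3.2, 1); G = 10.8.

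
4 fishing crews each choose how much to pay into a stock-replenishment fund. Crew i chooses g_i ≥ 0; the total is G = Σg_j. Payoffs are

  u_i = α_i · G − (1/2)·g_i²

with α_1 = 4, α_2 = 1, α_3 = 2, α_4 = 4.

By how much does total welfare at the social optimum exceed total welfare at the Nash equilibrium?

139.5

Crew i's FOC: ∂u_i/∂g_i = α_i − g_i = 0, so g_i* = α_i.
NE contributions = (4, 1, 2, 4); G = 11.
W^NE = (Σα)·G − ½Σα_i² = 11² − ½·37 = 102.5.
Planner sets g_i = Σα_j = 11 for every i, so G^SO = 4·11 = 44.
W^SO = (Σα)·G^SO − ½·4·(Σα)² = (4/2)·11² = 242.
Deadweight loss = W^SO − W^NE = 139.5.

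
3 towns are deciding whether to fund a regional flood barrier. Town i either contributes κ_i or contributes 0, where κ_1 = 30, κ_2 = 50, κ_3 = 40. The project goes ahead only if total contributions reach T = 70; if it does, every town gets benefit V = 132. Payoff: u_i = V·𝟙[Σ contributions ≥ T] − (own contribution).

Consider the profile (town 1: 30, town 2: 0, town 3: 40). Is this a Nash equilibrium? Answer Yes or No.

Total = 70 ≥ 70: provided.
Town 1 (pledges 30, payoff 102): dropping to 0 → total 40, payoff 0. No gain.
Town 2 (pledges 0, payoff 132): pledging 50 → total 120, payoff 82. No gain.
Town 3 (pledges 40, payoff 92): dropping to 0 → total 30, payoff 0. No gain.

Yes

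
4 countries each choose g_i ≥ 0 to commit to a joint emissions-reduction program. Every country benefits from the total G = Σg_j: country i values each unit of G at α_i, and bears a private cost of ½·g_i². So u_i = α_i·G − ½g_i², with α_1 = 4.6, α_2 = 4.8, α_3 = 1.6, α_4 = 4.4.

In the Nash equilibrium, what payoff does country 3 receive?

23.36

Country i's FOC: ∂u_i/∂g_i = α_i − g_i = 0, so g_i* = α_i.
NE contributions = (4.6, 4.8, 1.6, 4.4); G = 15.4.
u_3 = α_3·G − ½·(g_3)² = 1.6·15.4 − ½·1.6² = 23.36.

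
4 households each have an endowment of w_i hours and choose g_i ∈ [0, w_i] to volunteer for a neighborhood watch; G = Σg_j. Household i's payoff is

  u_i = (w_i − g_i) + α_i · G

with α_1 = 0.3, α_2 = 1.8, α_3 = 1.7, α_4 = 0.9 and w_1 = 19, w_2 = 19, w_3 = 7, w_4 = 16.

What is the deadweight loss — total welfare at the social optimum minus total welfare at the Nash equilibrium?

129.5

∂u_i/∂g_i = α_i − 1, so household i contributes w_i if α_i > 1, else 0.
α_i > 1 for i ∈ {2, 3}; NE contributions (0, 19, 7, 0), G = 26.
W^NE = Σw_i − G^NE + (Σα_i)·G^NE = 61 + 3.7·26 = 157.2.
Planner: ∂(Σu_j)/∂g_i = Σα_j − 1 = 3.7 > 0, so everyone contributes w_i; G^SO = 61, W^SO = 61 + 3.7·61 = 286.7.
Deadweight loss = 129.5.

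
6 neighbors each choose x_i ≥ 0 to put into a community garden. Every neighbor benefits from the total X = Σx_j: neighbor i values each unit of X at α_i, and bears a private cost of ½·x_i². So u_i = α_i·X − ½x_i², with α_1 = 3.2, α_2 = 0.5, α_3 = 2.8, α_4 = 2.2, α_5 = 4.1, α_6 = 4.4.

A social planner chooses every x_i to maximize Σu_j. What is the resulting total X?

103.2

Planner FOC: ∂(Σu_j)/∂x_i = (Σα_j) − x_i = 0, so x_i^SO = Σα_j = 17.2 for every i; X^SO = 103.2.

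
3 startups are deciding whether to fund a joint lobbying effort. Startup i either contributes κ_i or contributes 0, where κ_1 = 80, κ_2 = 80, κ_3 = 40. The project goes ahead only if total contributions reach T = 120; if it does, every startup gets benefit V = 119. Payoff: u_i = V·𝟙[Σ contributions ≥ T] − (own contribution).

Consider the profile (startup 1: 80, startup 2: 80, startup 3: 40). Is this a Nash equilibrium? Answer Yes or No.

No

Total = 200 ≥ 120: provided.
Startup 1 (pledges 80, payoff 39): dropping to 0 → total 120, payoff 119. Profitable deviation.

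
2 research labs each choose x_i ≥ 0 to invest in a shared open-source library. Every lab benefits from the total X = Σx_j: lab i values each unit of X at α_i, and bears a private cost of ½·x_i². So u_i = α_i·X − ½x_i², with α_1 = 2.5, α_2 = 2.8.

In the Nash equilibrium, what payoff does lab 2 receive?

Lab i's FOC: ∂u_i/∂x_i = α_i − x_i = 0, so x_i* = α_i.
NE contributions = (2.5, 2.8); X = 5.3.
u_2 = α_2·X − ½·(x_2)² = 2.8·5.3 − ½·2.8² = 10.92.

10.92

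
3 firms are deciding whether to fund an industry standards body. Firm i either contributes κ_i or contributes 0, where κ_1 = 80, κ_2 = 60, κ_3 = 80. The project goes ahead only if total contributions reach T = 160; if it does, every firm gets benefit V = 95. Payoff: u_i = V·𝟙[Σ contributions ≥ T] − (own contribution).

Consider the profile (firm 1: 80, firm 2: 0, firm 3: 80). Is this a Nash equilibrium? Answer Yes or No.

Total = 160 ≥ 160: provided.
Firm 1 (pledges 80, payoff 15): dropping to 0 → total 80, payoff 0. No gain.
Firm 2 (pledges 0, payoff 95): pledging 60 → total 220, payoff 35. No gain.
Firm 3 (pledges 80, payoff 15): dropping to 0 → total 80, payoff 0. No gain.

Yes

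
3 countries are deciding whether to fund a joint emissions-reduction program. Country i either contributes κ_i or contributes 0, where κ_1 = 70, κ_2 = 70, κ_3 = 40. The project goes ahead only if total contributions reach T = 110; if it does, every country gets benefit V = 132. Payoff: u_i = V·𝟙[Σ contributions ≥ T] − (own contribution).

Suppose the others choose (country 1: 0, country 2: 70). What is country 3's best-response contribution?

Others' total = 70. Contributing 40 brings total to 110 ≥ 110: gain V − κ_3 = 92.
Best response: 40.

40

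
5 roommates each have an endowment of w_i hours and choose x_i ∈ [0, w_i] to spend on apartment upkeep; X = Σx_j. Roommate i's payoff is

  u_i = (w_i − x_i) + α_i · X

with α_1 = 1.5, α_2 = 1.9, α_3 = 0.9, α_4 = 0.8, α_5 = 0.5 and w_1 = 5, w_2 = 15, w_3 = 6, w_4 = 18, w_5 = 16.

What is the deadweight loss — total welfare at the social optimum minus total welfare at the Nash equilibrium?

∂u_i/∂x_i = α_i − 1, so roommate i contributes w_i if α_i > 1, else 0.
α_i > 1 for i ∈ {1, 2}; NE contributions (5, 15, 0, 0, 0), X = 20.
W^NE = Σw_i − X^NE + (Σα_i)·X^NE = 60 + 4.6·20 = 152.
Planner: ∂(Σu_j)/∂x_i = Σα_j − 1 = 4.6 > 0, so everyone contributes w_i; X^SO = 60, W^SO = 60 + 4.6·60 = 336.
Deadweight loss = 184.

184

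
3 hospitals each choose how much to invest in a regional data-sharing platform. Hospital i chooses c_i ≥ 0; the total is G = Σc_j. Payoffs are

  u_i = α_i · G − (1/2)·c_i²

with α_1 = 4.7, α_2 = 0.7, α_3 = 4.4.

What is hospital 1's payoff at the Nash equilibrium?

35.015

Hospital i's FOC: ∂u_i/∂c_i = α_i − c_i = 0, so c_i* = α_i.
NE contributions = (4.7, 0.7, 4.4); G = 9.8.
u_1 = α_1·G − ½·(c_1)² = 4.7·9.8 − ½·4.7² = 35.015.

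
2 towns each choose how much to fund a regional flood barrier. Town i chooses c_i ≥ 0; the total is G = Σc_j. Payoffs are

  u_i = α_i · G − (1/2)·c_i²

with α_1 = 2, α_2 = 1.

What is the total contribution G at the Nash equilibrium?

Town i's FOC: ∂u_i/∂c_i = α_i − c_i = 0, so c_i* = α_i.
NE contributions = (2, 1); G = 3.

3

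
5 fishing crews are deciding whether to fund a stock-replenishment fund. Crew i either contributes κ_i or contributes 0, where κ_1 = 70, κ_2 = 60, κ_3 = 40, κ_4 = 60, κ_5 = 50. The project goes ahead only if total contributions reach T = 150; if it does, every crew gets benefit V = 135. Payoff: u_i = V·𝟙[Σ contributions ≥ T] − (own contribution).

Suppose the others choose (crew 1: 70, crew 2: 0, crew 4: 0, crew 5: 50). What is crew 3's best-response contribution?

40

Others' total = 120. Contributing 40 brings total to 160 ≥ 150: gain V − κ_3 = 95.
Best response: 40.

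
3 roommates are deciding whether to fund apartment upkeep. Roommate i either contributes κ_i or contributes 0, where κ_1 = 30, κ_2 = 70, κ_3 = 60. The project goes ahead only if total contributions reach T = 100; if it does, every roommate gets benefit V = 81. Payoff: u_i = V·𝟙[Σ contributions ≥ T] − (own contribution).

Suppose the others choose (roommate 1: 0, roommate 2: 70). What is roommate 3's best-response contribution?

Others' total = 70. Contributing 60 brings total to 130 ≥ 100: gain V − κ_3 = 21.
Best response: 60.

60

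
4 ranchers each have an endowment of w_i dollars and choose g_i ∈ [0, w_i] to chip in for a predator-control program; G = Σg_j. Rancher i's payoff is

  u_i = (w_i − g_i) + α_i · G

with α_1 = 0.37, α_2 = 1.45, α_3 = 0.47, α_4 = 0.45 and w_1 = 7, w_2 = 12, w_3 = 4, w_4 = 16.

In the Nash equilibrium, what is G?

∂u_i/∂g_i = α_i − 1, so rancher i contributes w_i if α_i > 1, else 0.
α_i > 1 for i ∈ {2}; NE contributions (0, 12, 0, 0), G = 12.

12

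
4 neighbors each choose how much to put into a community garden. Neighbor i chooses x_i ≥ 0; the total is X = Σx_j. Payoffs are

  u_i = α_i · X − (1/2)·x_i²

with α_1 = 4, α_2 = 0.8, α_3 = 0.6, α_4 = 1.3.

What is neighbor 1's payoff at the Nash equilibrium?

Neighbor i's FOC: ∂u_i/∂x_i = α_i − x_i = 0, so x_i* = α_i.
NE contributions = (4, 0.8, 0.6, 1.3); X = 6.7.
u_1 = α_1·X − ½·(x_1)² = 4·6.7 − ½·4² = 18.8.

18.8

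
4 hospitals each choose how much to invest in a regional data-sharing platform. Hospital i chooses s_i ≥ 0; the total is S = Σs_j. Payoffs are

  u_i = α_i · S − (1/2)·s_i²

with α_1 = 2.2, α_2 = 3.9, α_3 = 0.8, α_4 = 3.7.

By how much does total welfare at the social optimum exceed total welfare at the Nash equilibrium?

Hospital i's FOC: ∂u_i/∂s_i = α_i − s_i = 0, so s_i* = α_i.
NE contributions = (2.2, 3.9, 0.8, 3.7); S = 10.6.
W^NE = (Σα)·S − ½Σα_i² = 10.6² − ½·34.38 = 95.17.
Planner sets s_i = Σα_j = 10.6 for every i, so S^SO = 4·10.6 = 42.4.
W^SO = (Σα)·S^SO − ½·4·(Σα)² = (4/2)·10.6² = 224.72.
Deadweight loss = W^SO − W^NE = 129.55.

129.55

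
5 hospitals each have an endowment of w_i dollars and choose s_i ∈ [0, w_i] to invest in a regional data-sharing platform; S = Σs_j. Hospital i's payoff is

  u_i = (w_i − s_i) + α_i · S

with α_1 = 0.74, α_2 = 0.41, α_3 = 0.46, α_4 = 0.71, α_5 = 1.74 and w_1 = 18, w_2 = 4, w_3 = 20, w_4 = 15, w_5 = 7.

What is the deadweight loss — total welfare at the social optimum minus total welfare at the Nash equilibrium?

∂u_i/∂s_i = α_i − 1, so hospital i contributes w_i if α_i > 1, else 0.
α_i > 1 for i ∈ {5}; NE contributions (0, 0, 0, 0, 7), S = 7.
W^NE = Σw_i − S^NE + (Σα_i)·S^NE = 64 + 3.06·7 = 85.42.
Planner: ∂(Σu_j)/∂s_i = Σα_j − 1 = 3.06 > 0, so everyone contributes w_i; S^SO = 64, W^SO = 64 + 3.06·64 = 259.84.
Deadweight loss = 174.42.

174.42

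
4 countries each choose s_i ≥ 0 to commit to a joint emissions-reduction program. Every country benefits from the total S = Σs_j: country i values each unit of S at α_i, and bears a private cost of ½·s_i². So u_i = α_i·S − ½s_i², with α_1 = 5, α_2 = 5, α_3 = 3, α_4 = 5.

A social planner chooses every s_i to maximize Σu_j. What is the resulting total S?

72

Planner FOC: ∂(Σu_j)/∂s_i = (Σα_j) − s_i = 0, so s_i^SO = Σα_j = 18 for every i; S^SO = 72.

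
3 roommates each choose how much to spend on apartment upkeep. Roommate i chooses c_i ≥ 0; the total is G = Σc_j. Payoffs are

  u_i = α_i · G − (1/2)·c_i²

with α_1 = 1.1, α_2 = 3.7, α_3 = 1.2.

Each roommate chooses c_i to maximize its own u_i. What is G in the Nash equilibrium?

6

Roommate i's FOC: ∂u_i/∂c_i = α_i − c_i = 0, so c_i* = α_i.
NE contributions = (1.1, 3.7, 1.2); G = 6.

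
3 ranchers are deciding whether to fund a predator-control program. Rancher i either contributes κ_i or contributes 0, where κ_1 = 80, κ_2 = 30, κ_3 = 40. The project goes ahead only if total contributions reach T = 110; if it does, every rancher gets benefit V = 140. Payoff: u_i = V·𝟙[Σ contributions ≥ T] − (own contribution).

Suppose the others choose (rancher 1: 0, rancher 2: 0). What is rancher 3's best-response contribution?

Others' total = 0. Even contributing 40 gives 40 < 110: no benefit either way.
Best response: 0.

0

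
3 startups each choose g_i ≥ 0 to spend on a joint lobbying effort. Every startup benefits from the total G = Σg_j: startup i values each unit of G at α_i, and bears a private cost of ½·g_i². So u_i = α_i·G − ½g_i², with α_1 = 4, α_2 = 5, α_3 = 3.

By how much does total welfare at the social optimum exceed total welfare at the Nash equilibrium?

97

Startup i's FOC: ∂u_i/∂g_i = α_i − g_i = 0, so g_i* = α_i.
NE contributions = (4, 5, 3); G = 12.
W^NE = (Σα)·G − ½Σα_i² = 12² − ½·50 = 119.
Planner sets g_i = Σα_j = 12 for every i, so G^SO = 3·12 = 36.
W^SO = (Σα)·G^SO − ½·3·(Σα)² = (3/2)·12² = 216.
Deadweight loss = W^SO − W^NE = 97.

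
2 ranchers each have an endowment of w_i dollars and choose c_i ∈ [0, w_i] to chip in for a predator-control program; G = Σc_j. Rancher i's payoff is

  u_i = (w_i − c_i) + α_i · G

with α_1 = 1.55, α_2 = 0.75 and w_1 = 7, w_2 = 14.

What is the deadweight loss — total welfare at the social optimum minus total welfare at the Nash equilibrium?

18.2

∂u_i/∂c_i = α_i − 1, so rancher i contributes w_i if α_i > 1, else 0.
α_i > 1 for i ∈ {1}; NE contributions (7, 0), G = 7.
W^NE = Σw_i − G^NE + (Σα_i)·G^NE = 21 + 1.3·7 = 30.1.
Planner: ∂(Σu_j)/∂c_i = Σα_j − 1 = 1.3 > 0, so everyone contributes w_i; G^SO = 21, W^SO = 21 + 1.3·21 = 48.3.
Deadweight loss = 18.2.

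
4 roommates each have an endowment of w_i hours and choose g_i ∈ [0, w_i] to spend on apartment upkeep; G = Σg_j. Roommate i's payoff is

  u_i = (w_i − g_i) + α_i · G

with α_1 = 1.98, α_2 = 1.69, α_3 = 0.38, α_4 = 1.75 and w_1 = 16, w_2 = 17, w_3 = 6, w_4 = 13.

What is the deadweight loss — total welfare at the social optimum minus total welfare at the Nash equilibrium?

∂u_i/∂g_i = α_i − 1, so roommate i contributes w_i if α_i > 1, else 0.
α_i > 1 for i ∈ {1, 2, 4}; NE contributions (16, 17, 0, 13), G = 46.
W^NE = Σw_i − G^NE + (Σα_i)·G^NE = 52 + 4.8·46 = 272.8.
Planner: ∂(Σu_j)/∂g_i = Σα_j − 1 = 4.8 > 0, so everyone contributes w_i; G^SO = 52, W^SO = 52 + 4.8·52 = 301.6.
Deadweight loss = 28.8.

28.8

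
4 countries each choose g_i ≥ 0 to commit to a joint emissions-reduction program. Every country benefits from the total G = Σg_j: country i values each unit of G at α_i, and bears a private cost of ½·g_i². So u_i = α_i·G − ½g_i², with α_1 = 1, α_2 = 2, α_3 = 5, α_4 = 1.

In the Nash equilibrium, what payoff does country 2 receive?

Country i's FOC: ∂u_i/∂g_i = α_i − g_i = 0, so g_i* = α_i.
NE contributions = (1, 2, 5, 1); G = 9.
u_2 = α_2·G − ½·(g_2)² = 2·9 − ½·2² = 16.

16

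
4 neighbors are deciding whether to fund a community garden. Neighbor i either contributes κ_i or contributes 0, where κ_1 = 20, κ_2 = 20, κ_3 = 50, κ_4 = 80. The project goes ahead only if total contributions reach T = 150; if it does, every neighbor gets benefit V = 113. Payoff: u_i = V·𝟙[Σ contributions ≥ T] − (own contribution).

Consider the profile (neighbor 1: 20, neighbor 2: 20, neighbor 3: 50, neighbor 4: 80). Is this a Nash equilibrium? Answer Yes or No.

No

Total = 170 ≥ 150: provided.
Neighbor 1 (pledges 20, payoff 93): dropping to 0 → total 150, payoff 113. Profitable deviation.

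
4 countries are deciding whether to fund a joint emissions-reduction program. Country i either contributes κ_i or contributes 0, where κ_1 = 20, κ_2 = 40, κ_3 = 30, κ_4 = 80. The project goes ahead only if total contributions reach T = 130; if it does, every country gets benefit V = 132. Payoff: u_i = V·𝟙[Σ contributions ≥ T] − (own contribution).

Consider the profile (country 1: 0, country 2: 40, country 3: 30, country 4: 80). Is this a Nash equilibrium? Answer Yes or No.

Yes

Total = 150 ≥ 130: provided.
Country 1 (pledges 0, payoff 132): pledging 20 → total 170, payoff 112. No gain.
Country 2 (pledges 40, payoff 92): dropping to 0 → total 110, payoff 0. No gain.
Country 3 (pledges 30, payoff 102): dropping to 0 → total 120, payoff 0. No gain.
Country 4 (pledges 80, payoff 52): dropping to 0 → total 70, payoff 0. No gain.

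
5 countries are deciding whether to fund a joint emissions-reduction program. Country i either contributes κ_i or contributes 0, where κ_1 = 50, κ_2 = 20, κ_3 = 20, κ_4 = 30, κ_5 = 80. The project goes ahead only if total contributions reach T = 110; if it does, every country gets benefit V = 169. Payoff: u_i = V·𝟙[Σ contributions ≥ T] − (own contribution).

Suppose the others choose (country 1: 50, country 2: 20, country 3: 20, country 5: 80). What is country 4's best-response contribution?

Others' total = 170 ≥ 110; contributing adds cost 30 for no extra benefit.
Best response: 0.

0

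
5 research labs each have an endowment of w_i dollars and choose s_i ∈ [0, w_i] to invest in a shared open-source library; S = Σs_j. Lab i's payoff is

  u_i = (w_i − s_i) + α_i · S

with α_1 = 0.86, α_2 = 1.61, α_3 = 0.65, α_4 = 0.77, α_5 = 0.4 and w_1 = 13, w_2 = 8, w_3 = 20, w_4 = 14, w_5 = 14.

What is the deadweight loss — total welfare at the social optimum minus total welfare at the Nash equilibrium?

200.69

∂u_i/∂s_i = α_i − 1, so lab i contributes w_i if α_i > 1, else 0.
α_i > 1 for i ∈ {2}; NE contributions (0, 8, 0, 0, 0), S = 8.
W^NE = Σw_i − S^NE + (Σα_i)·S^NE = 69 + 3.29·8 = 95.32.
Planner: ∂(Σu_j)/∂s_i = Σα_j − 1 = 3.29 > 0, so everyone contributes w_i; S^SO = 69, W^SO = 69 + 3.29·69 = 296.01.
Deadweight loss = 200.69.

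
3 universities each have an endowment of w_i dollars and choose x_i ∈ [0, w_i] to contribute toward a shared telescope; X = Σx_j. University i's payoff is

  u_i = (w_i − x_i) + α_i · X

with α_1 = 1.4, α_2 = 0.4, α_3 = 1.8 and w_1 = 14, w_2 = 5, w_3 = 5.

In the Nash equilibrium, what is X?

∂u_i/∂x_i = α_i − 1, so university i contributes w_i if α_i > 1, else 0.
α_i > 1 for i ∈ {1, 3}; NE contributions (14, 0, 5), X = 19.

19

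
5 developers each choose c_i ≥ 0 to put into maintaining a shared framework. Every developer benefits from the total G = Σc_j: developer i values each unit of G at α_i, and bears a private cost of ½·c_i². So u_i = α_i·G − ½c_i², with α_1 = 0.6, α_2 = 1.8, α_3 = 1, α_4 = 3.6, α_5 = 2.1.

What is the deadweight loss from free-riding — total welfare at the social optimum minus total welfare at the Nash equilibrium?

135.2

Developer i's FOC: ∂u_i/∂c_i = α_i − c_i = 0, so c_i* = α_i.
NE contributions = (0.6, 1.8, 1, 3.6, 2.1); G = 9.1.
W^NE = (Σα)·G − ½Σα_i² = 9.1² − ½·21.97 = 71.825.
Planner sets c_i = Σα_j = 9.1 for every i, so G^SO = 5·9.1 = 45.5.
W^SO = (Σα)·G^SO − ½·5·(Σα)² = (5/2)·9.1² = 207.025.
Deadweight loss = W^SO − W^NE = 135.2.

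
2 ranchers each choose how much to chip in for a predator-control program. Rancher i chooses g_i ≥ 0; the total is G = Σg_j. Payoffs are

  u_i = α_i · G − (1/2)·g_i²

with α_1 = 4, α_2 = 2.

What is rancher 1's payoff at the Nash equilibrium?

Rancher i's FOC: ∂u_i/∂g_i = α_i − g_i = 0, so g_i* = α_i.
NE contributions = (4, 2); G = 6.
u_1 = α_1·G − ½·(g_1)² = 4·6 − ½·4² = 16.

16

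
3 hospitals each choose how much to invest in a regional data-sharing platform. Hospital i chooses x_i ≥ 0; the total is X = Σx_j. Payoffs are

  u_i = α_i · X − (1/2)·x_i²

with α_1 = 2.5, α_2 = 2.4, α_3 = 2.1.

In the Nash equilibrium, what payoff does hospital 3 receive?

Hospital i's FOC: ∂u_i/∂x_i = α_i − x_i = 0, so x_i* = α_i.
NE contributions = (2.5, 2.4, 2.1); X = 7.
u_3 = α_3·X − ½·(x_3)² = 2.1·7 − ½·2.1² = 12.495.

12.495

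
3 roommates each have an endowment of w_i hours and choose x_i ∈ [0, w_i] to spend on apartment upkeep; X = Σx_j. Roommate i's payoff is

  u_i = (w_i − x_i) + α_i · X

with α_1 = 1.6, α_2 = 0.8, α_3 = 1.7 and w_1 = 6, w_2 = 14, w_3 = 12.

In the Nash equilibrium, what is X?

∂u_i/∂x_i = α_i − 1, so roommate i contributes w_i if α_i > 1, else 0.
α_i > 1 for i ∈ {1, 3}; NE contributions (6, 0, 12), X = 18.

18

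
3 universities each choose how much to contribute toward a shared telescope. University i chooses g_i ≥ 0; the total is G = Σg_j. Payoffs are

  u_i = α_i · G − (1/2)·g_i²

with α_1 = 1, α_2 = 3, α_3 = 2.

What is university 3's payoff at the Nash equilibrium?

10

University i's FOC: ∂u_i/∂g_i = α_i − g_i = 0, so g_i* = α_i.
NE contributions = (1, 3, 2); G = 6.
u_3 = α_3·G − ½·(g_3)² = 2·6 − ½·2² = 10.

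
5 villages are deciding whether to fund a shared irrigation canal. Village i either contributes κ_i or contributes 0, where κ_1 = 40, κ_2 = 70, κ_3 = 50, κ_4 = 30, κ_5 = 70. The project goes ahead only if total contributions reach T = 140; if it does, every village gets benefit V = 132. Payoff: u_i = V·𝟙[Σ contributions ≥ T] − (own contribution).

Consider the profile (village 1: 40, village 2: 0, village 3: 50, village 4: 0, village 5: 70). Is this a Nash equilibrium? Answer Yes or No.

Total = 160 ≥ 140: provided.
Village 1 (pledges 40, payoff 92): dropping to 0 → total 120, payoff 0. No gain.
Village 2 (pledges 0, payoff 132): pledging 70 → total 230, payoff 62. No gain.
Village 3 (pledges 50, payoff 82): dropping to 0 → total 110, payoff 0. No gain.
Village 4 (pledges 0, payoff 132): pledging 30 → total 190, payoff 102. No gain.
Village 5 (pledges 70, payoff 62): dropping to 0 → total 90, payoff 0. No gain.

Yes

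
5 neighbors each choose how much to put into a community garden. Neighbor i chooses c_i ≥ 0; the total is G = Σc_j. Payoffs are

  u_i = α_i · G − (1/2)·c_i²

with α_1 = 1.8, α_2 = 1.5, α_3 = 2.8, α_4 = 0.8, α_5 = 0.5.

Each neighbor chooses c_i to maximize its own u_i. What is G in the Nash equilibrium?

7.4

Neighbor i's FOC: ∂u_i/∂c_i = α_i − c_i = 0, so c_i* = α_i.
NE contributions = (1.8, 1.5, 2.8, 0.8, 0.5); G = 7.4.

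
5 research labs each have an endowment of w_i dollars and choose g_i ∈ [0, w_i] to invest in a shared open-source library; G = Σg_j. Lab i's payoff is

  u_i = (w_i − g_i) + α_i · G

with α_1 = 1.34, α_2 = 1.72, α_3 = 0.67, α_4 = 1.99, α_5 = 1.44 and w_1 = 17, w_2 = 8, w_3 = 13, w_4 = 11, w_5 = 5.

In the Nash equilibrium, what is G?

∂u_i/∂g_i = α_i − 1, so lab i contributes w_i if α_i > 1, else 0.
α_i > 1 for i ∈ {1, 2, 4, 5}; NE contributions (17, 8, 0, 11, 5), G = 41.

41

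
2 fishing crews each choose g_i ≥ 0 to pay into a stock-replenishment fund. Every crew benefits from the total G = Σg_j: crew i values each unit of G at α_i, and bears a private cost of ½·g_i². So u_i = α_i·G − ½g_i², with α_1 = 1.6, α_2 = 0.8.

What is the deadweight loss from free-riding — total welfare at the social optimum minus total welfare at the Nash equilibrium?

1.6

Crew i's FOC: ∂u_i/∂g_i = α_i − g_i = 0, so g_i* = α_i.
NE contributions = (1.6, 0.8); G = 2.4.
W^NE = (Σα)·G − ½Σα_i² = 2.4² − ½·3.2 = 4.16.
Planner sets g_i = Σα_j = 2.4 for every i, so G^SO = 2·2.4 = 4.8.
W^SO = (Σα)·G^SO − ½·2·(Σα)² = (2/2)·2.4² = 5.76.
Deadweight loss = W^SO − W^NE = 1.6.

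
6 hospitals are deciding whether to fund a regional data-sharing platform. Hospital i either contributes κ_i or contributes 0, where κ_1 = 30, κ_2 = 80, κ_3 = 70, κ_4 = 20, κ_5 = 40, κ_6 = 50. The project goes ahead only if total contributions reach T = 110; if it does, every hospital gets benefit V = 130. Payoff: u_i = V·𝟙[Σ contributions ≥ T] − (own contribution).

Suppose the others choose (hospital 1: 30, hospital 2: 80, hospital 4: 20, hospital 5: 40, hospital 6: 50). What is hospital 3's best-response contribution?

0

Others' total = 220 ≥ 110; contributing adds cost 70 for no extra benefit.
Best response: 0.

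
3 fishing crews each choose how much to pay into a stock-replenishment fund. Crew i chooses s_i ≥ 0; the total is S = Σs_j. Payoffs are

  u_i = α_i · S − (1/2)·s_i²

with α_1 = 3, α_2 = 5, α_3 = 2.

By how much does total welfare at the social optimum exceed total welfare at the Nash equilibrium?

69

Crew i's FOC: ∂u_i/∂s_i = α_i − s_i = 0, so s_i* = α_i.
NE contributions = (3, 5, 2); S = 10.
W^NE = (Σα)·S − ½Σα_i² = 10² − ½·38 = 81.
Planner sets s_i = Σα_j = 10 for every i, so S^SO = 3·10 = 30.
W^SO = (Σα)·S^SO − ½·3·(Σα)² = (3/2)·10² = 150.
Deadweight loss = W^SO − W^NE = 69.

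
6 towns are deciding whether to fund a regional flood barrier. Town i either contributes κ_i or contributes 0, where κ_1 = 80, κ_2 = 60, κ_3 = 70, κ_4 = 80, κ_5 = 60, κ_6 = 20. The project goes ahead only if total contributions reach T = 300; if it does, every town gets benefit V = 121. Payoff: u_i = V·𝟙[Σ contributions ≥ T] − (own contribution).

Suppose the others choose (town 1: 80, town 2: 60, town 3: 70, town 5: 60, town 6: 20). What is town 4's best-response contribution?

80

Others' total = 290. Contributing 80 brings total to 370 ≥ 300: gain V − κ_4 = 41.
Best response: 80.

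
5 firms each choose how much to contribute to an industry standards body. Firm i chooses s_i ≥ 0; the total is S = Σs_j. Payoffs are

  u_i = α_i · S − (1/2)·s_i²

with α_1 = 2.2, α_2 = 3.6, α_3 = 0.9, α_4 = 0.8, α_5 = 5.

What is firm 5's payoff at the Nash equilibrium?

50

Firm i's FOC: ∂u_i/∂s_i = α_i − s_i = 0, so s_i* = α_i.
NE contributions = (2.2, 3.6, 0.9, 0.8, 5); S = 12.5.
u_5 = α_5·S − ½·(s_5)² = 5·12.5 − ½·5² = 50.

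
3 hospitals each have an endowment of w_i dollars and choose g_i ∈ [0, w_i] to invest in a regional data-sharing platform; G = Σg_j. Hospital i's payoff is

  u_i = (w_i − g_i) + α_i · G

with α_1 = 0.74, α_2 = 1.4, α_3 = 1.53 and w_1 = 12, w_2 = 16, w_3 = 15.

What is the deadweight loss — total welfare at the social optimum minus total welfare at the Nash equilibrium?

32.04

∂u_i/∂g_i = α_i − 1, so hospital i contributes w_i if α_i > 1, else 0.
α_i > 1 for i ∈ {2, 3}; NE contributions (0, 16, 15), G = 31.
W^NE = Σw_i − G^NE + (Σα_i)·G^NE = 43 + 2.67·31 = 125.77.
Planner: ∂(Σu_j)/∂g_i = Σα_j − 1 = 2.67 > 0, so everyone contributes w_i; G^SO = 43, W^SO = 43 + 2.67·43 = 157.81.
Deadweight loss = 32.04.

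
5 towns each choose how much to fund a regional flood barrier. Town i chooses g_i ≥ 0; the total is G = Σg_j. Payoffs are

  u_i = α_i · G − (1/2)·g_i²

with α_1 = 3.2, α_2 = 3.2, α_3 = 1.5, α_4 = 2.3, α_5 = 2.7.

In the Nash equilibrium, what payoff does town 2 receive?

36.16

Town i's FOC: ∂u_i/∂g_i = α_i − g_i = 0, so g_i* = α_i.
NE contributions = (3.2, 3.2, 1.5, 2.3, 2.7); G = 12.9.
u_2 = α_2·G − ½·(g_2)² = 3.2·12.9 − ½·3.2² = 36.16.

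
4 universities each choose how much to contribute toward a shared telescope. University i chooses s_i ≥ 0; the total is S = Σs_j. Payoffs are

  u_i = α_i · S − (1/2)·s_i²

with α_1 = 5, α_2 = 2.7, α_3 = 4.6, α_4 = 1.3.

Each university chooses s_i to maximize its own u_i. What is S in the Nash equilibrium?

University i's FOC: ∂u_i/∂s_i = α_i − s_i = 0, so s_i* = α_i.
NE contributions = (5, 2.7, 4.6, 1.3); S = 13.6.

13.6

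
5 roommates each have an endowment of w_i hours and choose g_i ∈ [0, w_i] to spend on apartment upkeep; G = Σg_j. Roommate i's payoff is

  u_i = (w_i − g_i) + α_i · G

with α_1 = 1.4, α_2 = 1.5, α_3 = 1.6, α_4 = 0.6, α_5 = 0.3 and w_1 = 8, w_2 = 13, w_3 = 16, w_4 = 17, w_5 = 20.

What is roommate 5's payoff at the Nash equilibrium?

31.1

∂u_i/∂g_i = α_i − 1, so roommate i contributes w_i if α_i > 1, else 0.
α_i > 1 for i ∈ {1, 2, 3}; NE contributions (8, 13, 16, 0, 0), G = 37.
u_5 = (20 − 0) + 0.3·37 = 31.1.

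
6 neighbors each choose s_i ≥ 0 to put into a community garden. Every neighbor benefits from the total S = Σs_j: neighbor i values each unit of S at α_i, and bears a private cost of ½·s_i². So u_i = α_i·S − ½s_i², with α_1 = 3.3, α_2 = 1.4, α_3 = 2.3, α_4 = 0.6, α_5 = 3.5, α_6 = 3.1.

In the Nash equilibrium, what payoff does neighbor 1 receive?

41.415

Neighbor i's FOC: ∂u_i/∂s_i = α_i − s_i = 0, so s_i* = α_i.
NE contributions = (3.3, 1.4, 2.3, 0.6, 3.5, 3.1); S = 14.2.
u_1 = α_1·S − ½·(s_1)² = 3.3·14.2 − ½·3.3² = 41.415.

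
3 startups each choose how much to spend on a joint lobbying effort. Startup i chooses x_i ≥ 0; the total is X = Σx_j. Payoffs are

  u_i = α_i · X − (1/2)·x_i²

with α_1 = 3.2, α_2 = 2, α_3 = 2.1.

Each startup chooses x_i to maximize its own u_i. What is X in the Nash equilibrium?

Startup i's FOC: ∂u_i/∂x_i = α_i − x_i = 0, so x_i* = α_i.
NE contributions = (3.2, 2, 2.1); X = 7.3.

7.3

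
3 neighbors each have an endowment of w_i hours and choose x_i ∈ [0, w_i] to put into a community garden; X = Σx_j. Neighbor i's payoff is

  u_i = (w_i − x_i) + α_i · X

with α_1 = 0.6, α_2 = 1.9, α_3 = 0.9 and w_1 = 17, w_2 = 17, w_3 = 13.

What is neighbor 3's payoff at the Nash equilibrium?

∂u_i/∂x_i = α_i − 1, so neighbor i contributes w_i if α_i > 1, else 0.
α_i > 1 for i ∈ {2}; NE contributions (0, 17, 0), X = 17.
u_3 = (13 − 0) + 0.9·17 = 28.3.

28.3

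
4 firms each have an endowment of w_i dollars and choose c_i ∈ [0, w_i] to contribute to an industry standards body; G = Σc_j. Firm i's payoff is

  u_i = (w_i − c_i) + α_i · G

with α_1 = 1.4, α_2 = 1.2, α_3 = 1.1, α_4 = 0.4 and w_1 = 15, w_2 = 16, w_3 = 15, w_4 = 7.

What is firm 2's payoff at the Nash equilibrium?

55.2

∂u_i/∂c_i = α_i − 1, so firm i contributes w_i if α_i > 1, else 0.
α_i > 1 for i ∈ {1, 2, 3}; NE contributions (15, 16, 15, 0), G = 46.
u_2 = (16 − 16) + 1.2·46 = 55.2.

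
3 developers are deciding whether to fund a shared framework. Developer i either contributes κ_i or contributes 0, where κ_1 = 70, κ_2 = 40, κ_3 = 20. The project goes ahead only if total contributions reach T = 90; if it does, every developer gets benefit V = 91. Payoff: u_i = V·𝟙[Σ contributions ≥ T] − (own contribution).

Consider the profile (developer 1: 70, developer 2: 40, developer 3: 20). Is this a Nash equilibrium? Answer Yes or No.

No

Total = 130 ≥ 90: provided.
Developer 1 (pledges 70, payoff 21): dropping to 0 → total 60, payoff 0. No gain.
Developer 2 (pledges 40, payoff 51): dropping to 0 → total 90, payoff 91. Profitable deviation.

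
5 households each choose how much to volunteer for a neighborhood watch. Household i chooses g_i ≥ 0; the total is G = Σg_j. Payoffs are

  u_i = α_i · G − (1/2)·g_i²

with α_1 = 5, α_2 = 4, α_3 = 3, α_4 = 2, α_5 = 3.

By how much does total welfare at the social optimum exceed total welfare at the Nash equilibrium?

Household i's FOC: ∂u_i/∂g_i = α_i − g_i = 0, so g_i* = α_i.
NE contributions = (5, 4, 3, 2, 3); G = 17.
W^NE = (Σα)·G − ½Σα_i² = 17² − ½·63 = 257.5.
Planner sets g_i = Σα_j = 17 for every i, so G^SO = 5·17 = 85.
W^SO = (Σα)·G^SO − ½·5·(Σα)² = (5/2)·17² = 722.5.
Deadweight loss = W^SO − W^NE = 465.

465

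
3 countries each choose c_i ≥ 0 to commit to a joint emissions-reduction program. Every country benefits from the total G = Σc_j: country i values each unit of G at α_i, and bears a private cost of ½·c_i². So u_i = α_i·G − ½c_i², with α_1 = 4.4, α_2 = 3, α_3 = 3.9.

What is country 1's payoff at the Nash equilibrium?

40.04

Country i's FOC: ∂u_i/∂c_i = α_i − c_i = 0, so c_i* = α_i.
NE contributions = (4.4, 3, 3.9); G = 11.3.
u_1 = α_1·G − ½·(c_1)² = 4.4·11.3 − ½·4.4² = 40.04.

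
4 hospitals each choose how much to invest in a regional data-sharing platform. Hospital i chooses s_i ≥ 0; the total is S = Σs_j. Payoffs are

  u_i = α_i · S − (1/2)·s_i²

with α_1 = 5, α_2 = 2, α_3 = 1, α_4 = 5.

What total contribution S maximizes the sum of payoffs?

Planner FOC: ∂(Σu_j)/∂s_i = (Σα_j) − s_i = 0, so s_i^SO = Σα_j = 13 for every i; S^SO = 52.

52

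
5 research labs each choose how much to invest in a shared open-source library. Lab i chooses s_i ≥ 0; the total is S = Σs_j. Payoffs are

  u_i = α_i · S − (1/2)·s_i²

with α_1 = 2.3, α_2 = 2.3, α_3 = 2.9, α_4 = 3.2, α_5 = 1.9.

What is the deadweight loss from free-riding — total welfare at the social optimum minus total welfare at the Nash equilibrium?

Lab i's FOC: ∂u_i/∂s_i = α_i − s_i = 0, so s_i* = α_i.
NE contributions = (2.3, 2.3, 2.9, 3.2, 1.9); S = 12.6.
W^NE = (Σα)·S − ½Σα_i² = 12.6² − ½·32.84 = 142.34.
Planner sets s_i = Σα_j = 12.6 for every i, so S^SO = 5·12.6 = 63.
W^SO = (Σα)·S^SO − ½·5·(Σα)² = (5/2)·12.6² = 396.9.
Deadweight loss = W^SO − W^NE = 254.56.

254.56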